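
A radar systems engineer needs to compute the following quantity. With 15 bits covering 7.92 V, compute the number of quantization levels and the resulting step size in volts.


Step 1 — number of quantization levels:
L = 2^N = 2^15 = 32768

Step 2 — LSB step size:
delta = Vfs / L
      = 7.92 / 32768
      = 0.0002417 V

Levels = 32768; step size = 0.0002417 V


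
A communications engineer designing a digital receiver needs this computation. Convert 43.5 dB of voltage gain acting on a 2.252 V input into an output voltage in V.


Output voltage from dB gain:
V_out = V_in * 10^(gain_dB / 20)
      = 2.252 * 10^(43.5 / 20)
      = 2.252 * 149.623566
      = 336.9523 V

336.9523 V


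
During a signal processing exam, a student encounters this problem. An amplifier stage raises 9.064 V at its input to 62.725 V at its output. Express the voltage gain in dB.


Voltage gain in dB:
G = 20 * log10(Vout / Vin)
  = 20 * log10(62.725 / 9.064)
  = 20 * log10(6.920234)
  = 20 * 0.840121
  = 16.8 dB

16.8 dB


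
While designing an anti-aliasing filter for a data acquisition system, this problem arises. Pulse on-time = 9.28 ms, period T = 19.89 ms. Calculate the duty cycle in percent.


Duty cycle as a percentage:
DC = (t_on / T) * 100
   = (9.28 / 19.89) * 100
   = 0.466566 * 100
   = 46.66 %

46.66 %


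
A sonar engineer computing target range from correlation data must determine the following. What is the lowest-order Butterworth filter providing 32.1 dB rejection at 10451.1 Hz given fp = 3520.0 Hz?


Butterworth filter order formula:
n = log10(10^(A/10) - 1) / (2 * log10(f_stop/f_pass))
10^(32.1/10) - 1 = 1620.8101
f_stop/f_pass = 10451.1 / 3520.0 = 2.9691
n = 3.3957 -> ceil = 4

4


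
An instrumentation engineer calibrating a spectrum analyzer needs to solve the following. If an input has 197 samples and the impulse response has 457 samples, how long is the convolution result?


Linear convolution output length:
L = N + M - 1
  = 197 + 457 - 1
  = 653 samples

653


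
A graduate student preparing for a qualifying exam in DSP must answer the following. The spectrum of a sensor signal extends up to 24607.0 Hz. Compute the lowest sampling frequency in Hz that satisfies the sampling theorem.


The Nyquist rate is twice the maximum frequency component.
fs_min = 2 * fmax
      = 2 * 24607.0
      = 49214.0 Hz

49214.0


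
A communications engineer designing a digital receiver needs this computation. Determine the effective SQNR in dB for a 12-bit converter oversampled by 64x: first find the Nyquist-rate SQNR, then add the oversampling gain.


Step 1 — baseline SQNR at Nyquist:
SQNR_base = 6.02*N + 1.76
          = 6.02*12 + 1.76
          = 74.0 dB

Step 2 — oversampling processing gain:
G = 10*log10(OSR) = 10*log10(64) = 18.06 dB

Step 3 — total:
SQNR_total = 74.0 + 18.06 = 92.06 dB

Base SQNR = 74.0 dB; oversampled SQNR = 92.06 dB


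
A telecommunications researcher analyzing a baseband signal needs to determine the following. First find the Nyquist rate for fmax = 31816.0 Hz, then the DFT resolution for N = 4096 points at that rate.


Step 1 — Nyquist sampling rate:
fs = 2 * fmax = 2 * 31816.0 = 63632.0 Hz

Step 2 — DFT bin spacing:
df = fs / N = 63632.0 / 4096 = 15.5352 Hz

15.5352 Hz


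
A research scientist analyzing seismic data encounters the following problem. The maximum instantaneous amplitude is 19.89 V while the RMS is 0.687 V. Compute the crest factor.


Crest factor is the ratio of peak to RMS:
CF = V_peak / V_rms
   = 19.89 / 0.687
   = 28.952

28.952


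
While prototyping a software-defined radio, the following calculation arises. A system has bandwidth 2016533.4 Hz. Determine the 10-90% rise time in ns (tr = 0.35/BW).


Rise time from bandwidth relationship:
tr = 0.35 / BW
   = 0.35 / 2016533.4
   = 1.735651887e-07 s
   = 173.5652 ns

173.5652 ns


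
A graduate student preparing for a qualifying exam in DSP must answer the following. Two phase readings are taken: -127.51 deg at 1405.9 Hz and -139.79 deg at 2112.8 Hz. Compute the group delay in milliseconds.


Group delay from phase difference:
tau = -d(phi)/d(omega)
d(phi) = -12.28 deg = -0.214326 rad
d(omega) = 2*pi*(2112.8 - 1405.9) = 4441.5837 rad/s
tau = -(-0.214326) / 4441.5837
    = 0.0483 ms

0.0483 ms


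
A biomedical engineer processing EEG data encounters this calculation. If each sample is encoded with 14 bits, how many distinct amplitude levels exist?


Number of quantization levels = 2^N
= 2^14
= 16384

16384


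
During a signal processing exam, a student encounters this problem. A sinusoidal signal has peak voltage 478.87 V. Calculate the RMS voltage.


RMS voltage for a sinusoidal waveform:
V_rms = V_peak / sqrt(2)
      = 478.87 / 1.414214
      = 338.612 V

338.612 V


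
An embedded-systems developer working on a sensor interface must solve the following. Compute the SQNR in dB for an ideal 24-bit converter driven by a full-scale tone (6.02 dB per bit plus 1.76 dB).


Theoretical SNR for a full-scale sinusoid:
SNR = 6.02 * N + 1.76
    = 6.02 * 24 + 1.76
    = 144.48 + 1.76
    = 146.24 dB

146.24 dB


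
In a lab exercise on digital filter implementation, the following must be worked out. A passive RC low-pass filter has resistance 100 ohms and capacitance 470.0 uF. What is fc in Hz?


Cutoff frequency of a first-order RC filter:
fc = 1 / (2 * pi * R * C)
C = 470.0 uF = 0.00047 F
fc = 1 / (2 * pi * 100 * 0.00047)
   = 1 / 0.29530970943744
   = 3.386275 Hz

3.386275 Hz


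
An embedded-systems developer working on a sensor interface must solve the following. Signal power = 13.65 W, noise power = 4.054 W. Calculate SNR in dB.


SNR in decibels:
SNR = 10 * log10(Ps / Pn)
    = 10 * log10(13.65 / 4.054)
    = 10 * log10(3.367)
    = 10 * 0.5272
    = 5.27 dB

5.27 dB


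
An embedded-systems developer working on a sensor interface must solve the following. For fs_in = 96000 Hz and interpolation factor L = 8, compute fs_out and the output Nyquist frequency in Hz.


Step 1 — output sample rate after interpolation by L:
fs_out = L * fs_in = 8 * 96000 = 768000 Hz

Step 2 — Nyquist frequency of the output stream:
f_Nyq = fs_out / 2 = 768000 / 2 = 384000.0 Hz

fs_out = 768000 Hz; f_Nyquist = 384000.0 Hz


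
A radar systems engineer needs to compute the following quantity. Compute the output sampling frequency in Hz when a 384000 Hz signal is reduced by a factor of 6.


Decimation reduces the sample rate:
fs_out = fs_in / M
       = 384000 / 6
       = 64000.0 Hz

64000.0 Hz


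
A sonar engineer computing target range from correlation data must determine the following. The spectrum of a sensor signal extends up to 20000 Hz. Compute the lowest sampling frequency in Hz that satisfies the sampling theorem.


The Nyquist rate is twice the maximum frequency component.
fs_min = 2 * fmax
      = 2 * 20000
      = 40000 Hz

40000


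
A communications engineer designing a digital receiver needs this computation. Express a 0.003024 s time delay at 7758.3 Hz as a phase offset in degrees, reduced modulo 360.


Phase shift from frequency and time delay:
phi = 360 * f * t_delay
    = 360 * 7758.3 * 0.003024
    = 8446.0 degrees
    mod 360 = 166.0 degrees

166.0 degrees


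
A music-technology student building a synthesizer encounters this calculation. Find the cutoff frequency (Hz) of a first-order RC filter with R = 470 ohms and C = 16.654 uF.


Cutoff frequency of a first-order RC filter:
fc = 1 / (2 * pi * R * C)
C = 16.654 uF = 1.6654e-05 F
fc = 1 / (2 * pi * 470 * 1.6654e-05)
   = 1 / 0.049180879009711
   = 20.333105 Hz

20.333105 Hz


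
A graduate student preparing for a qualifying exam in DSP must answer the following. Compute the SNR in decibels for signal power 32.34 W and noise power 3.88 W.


SNR in decibels:
SNR = 10 * log10(Ps / Pn)
    = 10 * log10(32.34 / 3.88)
    = 10 * log10(8.3351)
    = 10 * 0.9209
    = 9.21 dB

9.21 dB


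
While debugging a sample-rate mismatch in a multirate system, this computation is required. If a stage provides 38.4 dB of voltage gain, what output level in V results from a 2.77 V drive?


Output voltage from dB gain:
V_out = V_in * 10^(gain_dB / 20)
      = 2.77 * 10^(38.4 / 20)
      = 2.77 * 83.176377
      = 230.3986 V

230.3986 V


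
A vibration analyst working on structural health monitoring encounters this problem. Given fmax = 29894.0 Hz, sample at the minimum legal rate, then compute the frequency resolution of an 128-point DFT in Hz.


Step 1 — Nyquist sampling rate:
fs = 2 * fmax = 2 * 29894.0 = 59788.0 Hz

Step 2 — DFT bin spacing:
df = fs / N = 59788.0 / 128 = 467.0938 Hz

467.0938 Hz


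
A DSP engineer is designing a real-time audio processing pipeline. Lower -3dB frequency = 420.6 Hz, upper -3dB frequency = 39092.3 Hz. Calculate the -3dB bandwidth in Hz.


Bandwidth is the difference of -3dB frequencies:
BW = f_high - f_low
   = 39092.3 - 420.6
   = 38671.7 Hz

38671.7 Hz


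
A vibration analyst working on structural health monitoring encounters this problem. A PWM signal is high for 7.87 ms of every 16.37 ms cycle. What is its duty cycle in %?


Duty cycle as a percentage:
DC = (t_on / T) * 100
   = (7.87 / 16.37) * 100
   = 0.480757 * 100
   = 48.08 %

48.08 %


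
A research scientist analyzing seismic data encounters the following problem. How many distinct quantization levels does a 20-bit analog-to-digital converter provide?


Number of quantization levels = 2^N
= 2^20
= 1048576

1048576


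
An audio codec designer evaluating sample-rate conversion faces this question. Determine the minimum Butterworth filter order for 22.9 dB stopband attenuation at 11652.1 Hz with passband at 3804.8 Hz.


Butterworth filter order formula:
n = log10(10^(A/10) - 1) / (2 * log10(f_stop/f_pass))
10^(22.9/10) - 1 = 193.9845
f_stop/f_pass = 11652.1 / 3804.8 = 3.0625
n = 2.3533 -> ceil = 3

3


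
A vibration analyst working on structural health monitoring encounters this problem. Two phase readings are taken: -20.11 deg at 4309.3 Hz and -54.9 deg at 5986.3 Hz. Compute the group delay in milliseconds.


Group delay from phase difference:
tau = -d(phi)/d(omega)
d(phi) = -34.79 deg = -0.6072 rad
d(omega) = 2*pi*(5986.3 - 4309.3) = 10536.9018 rad/s
tau = -(-0.6072) / 10536.9018
    = 0.0576 ms

0.0576 ms


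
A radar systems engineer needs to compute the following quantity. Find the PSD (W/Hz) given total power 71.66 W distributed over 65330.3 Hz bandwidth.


Power spectral density:
PSD = P / BW
    = 71.66 / 65330.3
    = 0.00109689 W/Hz

0.00109689 W/Hz


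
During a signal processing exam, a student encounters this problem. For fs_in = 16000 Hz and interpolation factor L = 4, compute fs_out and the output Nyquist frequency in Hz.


Step 1 — output sample rate after interpolation by L:
fs_out = L * fs_in = 4 * 16000 = 64000 Hz

Step 2 — Nyquist frequency of the output stream:
f_Nyq = fs_out / 2 = 64000 / 2 = 32000.0 Hz

fs_out = 64000 Hz; f_Nyquist = 32000.0 Hz


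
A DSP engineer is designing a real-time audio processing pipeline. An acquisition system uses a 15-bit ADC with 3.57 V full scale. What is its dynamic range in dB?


Dynamic range from full-scale to LSB:
V_min = V_max / 2^bits = 3.57 / 2^15
DR = 20 * log10(V_max / V_min)
   = 20 * log10(2^15)
   = 20 * 15 * log10(2)
   = 90.31 dB

90.31 dB


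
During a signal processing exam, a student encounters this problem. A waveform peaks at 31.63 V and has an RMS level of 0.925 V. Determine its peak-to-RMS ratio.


Crest factor is the ratio of peak to RMS:
CF = V_peak / V_rms
   = 31.63 / 0.925
   = 34.1946

34.1946


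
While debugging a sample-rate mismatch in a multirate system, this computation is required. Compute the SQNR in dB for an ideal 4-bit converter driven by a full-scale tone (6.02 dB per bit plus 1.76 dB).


Theoretical SNR for a full-scale sinusoid:
SNR = 6.02 * N + 1.76
    = 6.02 * 4 + 1.76
    = 24.08 + 1.76
    = 25.84 dB

25.84 dB


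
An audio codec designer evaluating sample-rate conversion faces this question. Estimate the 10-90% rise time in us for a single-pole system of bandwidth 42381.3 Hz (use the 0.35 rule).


Rise time from bandwidth relationship:
tr = 0.35 / BW
   = 0.35 / 42381.3
   = 8.258359229e-06 s
   = 8.2584 us

8.2584 us


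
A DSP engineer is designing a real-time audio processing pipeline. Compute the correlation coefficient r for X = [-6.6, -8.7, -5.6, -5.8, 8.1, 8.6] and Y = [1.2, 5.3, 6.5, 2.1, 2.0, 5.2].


Pearson correlation coefficient (population):
r = cov(X,Y) / (std(X) * std(Y))
Mean X = -1.6667, Mean Y = 3.7167
Cov(X,Y) = -0.753889
Std(X) = 7.154874, Std(Y) = 2.014462
r = -0.0523

-0.0523


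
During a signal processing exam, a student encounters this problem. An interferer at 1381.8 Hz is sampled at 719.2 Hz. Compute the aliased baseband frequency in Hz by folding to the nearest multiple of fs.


Compute the nearest integer multiple of fs to the signal:
n = round(1381.8 / 719.2) = 2
f_alias = |1381.8 - 2 * 719.2|
        = |1381.8 - 1438.4|
        = 56.6 Hz

56.6


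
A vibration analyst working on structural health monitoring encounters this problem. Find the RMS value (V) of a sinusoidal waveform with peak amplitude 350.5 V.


RMS voltage for a sinusoidal waveform:
V_rms = V_peak / sqrt(2)
      = 350.5 / 1.414214
      = 247.841 V

247.841 V


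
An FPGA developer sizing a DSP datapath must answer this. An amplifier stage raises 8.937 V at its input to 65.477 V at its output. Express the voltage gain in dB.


Voltage gain in dB:
G = 20 * log10(Vout / Vin)
  = 20 * log10(65.477 / 8.937)
  = 20 * log10(7.326508)
  = 20 * 0.864897
  = 17.3 dB

17.3 dB


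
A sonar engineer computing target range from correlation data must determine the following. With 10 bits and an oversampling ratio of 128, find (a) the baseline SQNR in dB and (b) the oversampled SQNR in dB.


Step 1 — baseline SQNR at Nyquist:
SQNR_base = 6.02*N + 1.76
          = 6.02*10 + 1.76
          = 61.96 dB

Step 2 — oversampling processing gain:
G = 10*log10(OSR) = 10*log10(128) = 21.07 dB

Step 3 — total:
SQNR_total = 61.96 + 21.07 = 83.03 dB

Base SQNR = 61.96 dB; oversampled SQNR = 83.03 dB


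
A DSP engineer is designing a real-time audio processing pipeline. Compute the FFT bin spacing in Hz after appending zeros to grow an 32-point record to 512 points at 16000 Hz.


Frequency resolution after zero-padding:
N_padded = 32 * 16 = 512
df = fs / N_padded
   = 16000 / 512
   = 31.25 Hz

31.25 Hz


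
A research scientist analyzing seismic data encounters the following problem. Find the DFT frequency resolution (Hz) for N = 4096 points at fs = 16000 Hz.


DFT frequency resolution:
df = fs / N
   = 16000 / 4096
   = 3.9062 Hz

3.9062 Hz


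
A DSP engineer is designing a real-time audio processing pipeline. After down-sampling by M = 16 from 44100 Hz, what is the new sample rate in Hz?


Decimation reduces the sample rate:
fs_out = fs_in / M
       = 44100 / 16
       = 2756.25 Hz

2756.25 Hz


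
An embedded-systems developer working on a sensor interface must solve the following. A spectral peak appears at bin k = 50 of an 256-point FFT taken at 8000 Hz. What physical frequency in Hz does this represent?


Frequency of DFT bin k:
f_k = k * fs / N
    = 50 * 8000 / 256
    = 400000 / 256
    = 1562.5 Hz

1562.5 Hz


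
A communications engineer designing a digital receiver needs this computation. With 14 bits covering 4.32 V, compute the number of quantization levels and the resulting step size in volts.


Step 1 — number of quantization levels:
L = 2^N = 2^14 = 16384

Step 2 — LSB step size:
delta = Vfs / L
      = 4.32 / 16384
      = 0.00026367 V

Levels = 16384; step size = 0.00026367 V


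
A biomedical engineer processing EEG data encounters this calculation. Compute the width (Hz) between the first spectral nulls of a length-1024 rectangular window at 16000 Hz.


Main lobe width for a rectangular window:
Width = 2 * fs / N
      = 2 * 16000 / 1024
      = 32000 / 1024
      = 31.25 Hz

31.25 Hz


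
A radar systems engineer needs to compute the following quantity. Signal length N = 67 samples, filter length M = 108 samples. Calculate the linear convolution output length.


Linear convolution output length:
L = N + M - 1
  = 67 + 108 - 1
  = 174 samples

174


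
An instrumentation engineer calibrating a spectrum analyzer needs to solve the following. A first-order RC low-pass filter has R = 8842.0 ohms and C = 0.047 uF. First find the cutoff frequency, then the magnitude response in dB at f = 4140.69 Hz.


Step 1 — cutoff frequency:
fc = 1 / (2*pi*R*C)
C = 0.047 uF = 4.7e-08 F
fc = 1 / (2*pi*8842.0*4.7e-08)
   = 382.976 Hz

Step 2 — magnitude at f = 4140.69 Hz:
|H(f)| = 1 / sqrt(1 + (f/fc)^2)
f/fc = 4140.69 / 382.976 = 10.811879
|H| = 1 / sqrt(1 + 116.896728) = 0.0920978
|H|_dB = 20*log10(0.0920978) = -20.72 dB

fc = 382.976 Hz; |H(4140.69 Hz)| = -20.72 dB


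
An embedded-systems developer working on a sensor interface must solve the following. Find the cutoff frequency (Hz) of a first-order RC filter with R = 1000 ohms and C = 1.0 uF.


Cutoff frequency of a first-order RC filter:
fc = 1 / (2 * pi * R * C)
C = 1.0 uF = 1e-06 F
fc = 1 / (2 * pi * 1000 * 1e-06)
   = 1 / 0.0062831853071796
   = 159.154943 Hz

159.154943 Hz


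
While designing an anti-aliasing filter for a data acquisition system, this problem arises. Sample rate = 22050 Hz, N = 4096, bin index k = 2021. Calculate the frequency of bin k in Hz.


Frequency of DFT bin k:
f_k = k * fs / N
    = 2021 * 22050 / 4096
    = 44563050 / 4096
    = 10879.651 Hz

10879.651 Hz


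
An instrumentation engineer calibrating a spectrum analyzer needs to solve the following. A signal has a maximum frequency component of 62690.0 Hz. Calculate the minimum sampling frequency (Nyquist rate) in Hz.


The Nyquist rate is twice the maximum frequency component.
fs_min = 2 * fmax
      = 2 * 62690.0
      = 125380.0 Hz

125380.0


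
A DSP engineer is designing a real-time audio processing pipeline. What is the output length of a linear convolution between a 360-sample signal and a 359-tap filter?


Linear convolution output length:
L = N + M - 1
  = 360 + 359 - 1
  = 718 samples

718


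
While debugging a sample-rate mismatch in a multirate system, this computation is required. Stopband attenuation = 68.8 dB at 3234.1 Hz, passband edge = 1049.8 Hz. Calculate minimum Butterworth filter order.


Butterworth filter order formula:
n = log10(10^(A/10) - 1) / (2 * log10(f_stop/f_pass))
10^(68.8/10) - 1 = 7585774.7503
f_stop/f_pass = 3234.1 / 1049.8 = 3.0807
n = 7.0398 -> ceil = 8

8


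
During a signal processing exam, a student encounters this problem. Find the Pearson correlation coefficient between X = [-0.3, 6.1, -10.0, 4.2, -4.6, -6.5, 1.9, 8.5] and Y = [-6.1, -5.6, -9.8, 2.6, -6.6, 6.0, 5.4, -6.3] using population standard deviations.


Pearson correlation coefficient (population):
r = cov(X,Y) / (std(X) * std(Y))
Mean X = -0.0875, Mean Y = -2.55
Cov(X,Y) = 2.859375
Std(X) = 6.063711, Std(Y) = 5.785326
r = 0.0815

0.0815


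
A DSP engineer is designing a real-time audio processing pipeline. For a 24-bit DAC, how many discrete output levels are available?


Number of quantization levels = 2^N
= 2^24
= 16777216

16777216


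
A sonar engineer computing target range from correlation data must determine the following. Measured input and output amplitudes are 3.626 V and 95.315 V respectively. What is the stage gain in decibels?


Voltage gain in dB:
G = 20 * log10(Vout / Vin)
  = 20 * log10(95.315 / 3.626)
  = 20 * log10(26.286542)
  = 20 * 1.419733
  = 28.39 dB

28.39 dB


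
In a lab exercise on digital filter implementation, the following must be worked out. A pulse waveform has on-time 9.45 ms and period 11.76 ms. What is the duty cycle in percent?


Duty cycle as a percentage:
DC = (t_on / T) * 100
   = (9.45 / 11.76) * 100
   = 0.803571 * 100
   = 80.36 %

80.36 %


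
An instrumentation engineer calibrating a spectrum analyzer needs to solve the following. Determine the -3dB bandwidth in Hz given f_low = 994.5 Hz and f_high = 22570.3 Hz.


Bandwidth is the difference of -3dB frequencies:
BW = f_high - f_low
   = 22570.3 - 994.5
   = 21575.8 Hz

21575.8 Hz


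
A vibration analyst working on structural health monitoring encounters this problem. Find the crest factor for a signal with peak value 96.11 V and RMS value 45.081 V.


Crest factor is the ratio of peak to RMS:
CF = V_peak / V_rms
   = 96.11 / 45.081
   = 2.1319

2.1319


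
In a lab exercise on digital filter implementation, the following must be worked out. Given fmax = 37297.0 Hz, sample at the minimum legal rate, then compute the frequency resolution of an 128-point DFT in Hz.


Step 1 — Nyquist sampling rate:
fs = 2 * fmax = 2 * 37297.0 = 74594.0 Hz

Step 2 — DFT bin spacing:
df = fs / N = 74594.0 / 128 = 582.7656 Hz

582.7656 Hz


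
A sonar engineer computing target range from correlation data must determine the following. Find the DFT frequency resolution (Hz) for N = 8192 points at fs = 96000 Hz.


DFT frequency resolution:
df = fs / N
   = 96000 / 8192
   = 11.7188 Hz

11.7188 Hz


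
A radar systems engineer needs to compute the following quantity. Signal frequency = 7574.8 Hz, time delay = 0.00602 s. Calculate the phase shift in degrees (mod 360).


Phase shift from frequency and time delay:
phi = 360 * f * t_delay
    = 360 * 7574.8 * 0.00602
    = 16416.11 degrees
    mod 360 = 216.11 degrees

216.11 degrees


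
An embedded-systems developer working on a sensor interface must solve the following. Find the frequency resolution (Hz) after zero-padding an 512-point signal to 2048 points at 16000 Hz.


Frequency resolution after zero-padding:
N_padded = 512 * 4 = 2048
df = fs / N_padded
   = 16000 / 2048
   = 7.8125 Hz

7.8125 Hz


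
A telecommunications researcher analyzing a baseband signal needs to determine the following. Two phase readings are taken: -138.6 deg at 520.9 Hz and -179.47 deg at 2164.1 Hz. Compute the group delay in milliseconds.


Group delay from phase difference:
tau = -d(phi)/d(omega)
d(phi) = -40.87 deg = -0.713316 rad
d(omega) = 2*pi*(2164.1 - 520.9) = 10324.5301 rad/s
tau = -(-0.713316) / 10324.5301
    = 0.0691 ms

0.0691 ms


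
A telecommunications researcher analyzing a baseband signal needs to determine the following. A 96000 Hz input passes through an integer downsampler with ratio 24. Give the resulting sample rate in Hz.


Decimation reduces the sample rate:
fs_out = fs_in / M
       = 96000 / 24
       = 4000.0 Hz

4000.0 Hz


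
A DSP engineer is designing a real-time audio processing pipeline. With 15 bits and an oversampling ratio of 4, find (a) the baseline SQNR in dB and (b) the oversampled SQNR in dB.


Step 1 — baseline SQNR at Nyquist:
SQNR_base = 6.02*N + 1.76
          = 6.02*15 + 1.76
          = 92.06 dB

Step 2 — oversampling processing gain:
G = 10*log10(OSR) = 10*log10(4) = 6.02 dB

Step 3 — total:
SQNR_total = 92.06 + 6.02 = 98.08 dB

Base SQNR = 92.06 dB; oversampled SQNR = 98.08 dB


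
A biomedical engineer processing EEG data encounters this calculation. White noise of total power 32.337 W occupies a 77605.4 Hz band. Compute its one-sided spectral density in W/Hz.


Power spectral density:
PSD = P / BW
    = 32.337 / 77605.4
    = 0.00041668 W/Hz

0.00041668 W/Hz


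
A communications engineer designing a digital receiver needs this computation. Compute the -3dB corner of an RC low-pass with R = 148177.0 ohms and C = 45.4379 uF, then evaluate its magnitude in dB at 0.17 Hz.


Step 1 — cutoff frequency:
fc = 1 / (2*pi*R*C)
C = 45.4379 uF = 4.54379e-05 F
fc = 1 / (2*pi*148177.0*4.54379e-05)
   = 0.0236386 Hz

Step 2 — magnitude at f = 0.17 Hz:
|H(f)| = 1 / sqrt(1 + (f/fc)^2)
f/fc = 0.17 / 0.0236386 = 7.191627
|H| = 1 / sqrt(1 + 51.719499) = 0.1377255
|H|_dB = 20*log10(0.1377255) = -17.22 dB

fc = 0.0236386 Hz; |H(0.17 Hz)| = -17.22 dB


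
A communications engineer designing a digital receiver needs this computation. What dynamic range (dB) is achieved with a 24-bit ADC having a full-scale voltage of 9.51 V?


Dynamic range from full-scale to LSB:
V_min = V_max / 2^bits = 9.51 / 2^24
DR = 20 * log10(V_max / V_min)
   = 20 * log10(2^24)
   = 20 * 24 * log10(2)
   = 144.49 dB

144.49 dB


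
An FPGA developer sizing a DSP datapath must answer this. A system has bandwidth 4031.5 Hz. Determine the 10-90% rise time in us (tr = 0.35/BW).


Rise time from bandwidth relationship:
tr = 0.35 / BW
   = 0.35 / 4031.5
   = 8.681632147e-05 s
   = 86.8163 us

86.8163 us


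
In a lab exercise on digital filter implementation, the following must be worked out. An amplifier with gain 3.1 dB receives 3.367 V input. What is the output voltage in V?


Output voltage from dB gain:
V_out = V_in * 10^(gain_dB / 20)
      = 3.367 * 10^(3.1 / 20)
      = 3.367 * 1.428894
      = 4.8111 V

4.8111 V


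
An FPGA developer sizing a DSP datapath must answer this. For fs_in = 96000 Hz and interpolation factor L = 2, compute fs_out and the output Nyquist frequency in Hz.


Step 1 — output sample rate after interpolation by L:
fs_out = L * fs_in = 2 * 96000 = 192000 Hz

Step 2 — Nyquist frequency of the output stream:
f_Nyq = fs_out / 2 = 192000 / 2 = 96000.0 Hz

fs_out = 192000 Hz; f_Nyquist = 96000.0 Hz


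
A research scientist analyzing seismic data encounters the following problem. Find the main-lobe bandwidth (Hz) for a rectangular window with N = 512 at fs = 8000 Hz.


Main lobe width for a rectangular window:
Width = 2 * fs / N
      = 2 * 8000 / 512
      = 16000 / 512
      = 31.25 Hz

31.25 Hz


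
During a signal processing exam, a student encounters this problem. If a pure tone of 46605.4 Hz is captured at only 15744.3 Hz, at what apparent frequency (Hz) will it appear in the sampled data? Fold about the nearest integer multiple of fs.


Compute the nearest integer multiple of fs to the signal:
n = round(46605.4 / 15744.3) = 3
f_alias = |46605.4 - 3 * 15744.3|
        = |46605.4 - 47232.9|
        = 627.5 Hz

627.5


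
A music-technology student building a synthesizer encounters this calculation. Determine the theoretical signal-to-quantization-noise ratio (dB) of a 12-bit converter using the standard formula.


Theoretical SNR for a full-scale sinusoid:
SNR = 6.02 * N + 1.76
    = 6.02 * 12 + 1.76
    = 72.24 + 1.76
    = 74.0 dB

74.0 dB


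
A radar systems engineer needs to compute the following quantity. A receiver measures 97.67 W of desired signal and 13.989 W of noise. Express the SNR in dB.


SNR in decibels:
SNR = 10 * log10(Ps / Pn)
    = 10 * log10(97.67 / 13.989)
    = 10 * log10(6.9819)
    = 10 * 0.844
    = 8.44 dB

8.44 dB


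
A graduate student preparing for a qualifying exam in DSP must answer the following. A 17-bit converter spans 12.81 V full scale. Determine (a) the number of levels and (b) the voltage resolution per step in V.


Step 1 — number of quantization levels:
L = 2^N = 2^17 = 131072

Step 2 — LSB step size:
delta = Vfs / L
      = 12.81 / 131072
      = 9.773e-05 V

Levels = 131072; step size = 9.773e-05 V


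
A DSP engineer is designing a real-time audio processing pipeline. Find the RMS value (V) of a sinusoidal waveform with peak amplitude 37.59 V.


RMS voltage for a sinusoidal waveform:
V_rms = V_peak / sqrt(2)
      = 37.59 / 1.414214
      = 26.58 V

26.58 V


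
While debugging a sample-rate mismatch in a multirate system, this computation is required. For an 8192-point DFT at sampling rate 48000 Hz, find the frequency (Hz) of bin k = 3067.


Frequency of DFT bin k:
f_k = k * fs / N
    = 3067 * 48000 / 8192
    = 147216000 / 8192
    = 17970.703 Hz

17970.703 Hz


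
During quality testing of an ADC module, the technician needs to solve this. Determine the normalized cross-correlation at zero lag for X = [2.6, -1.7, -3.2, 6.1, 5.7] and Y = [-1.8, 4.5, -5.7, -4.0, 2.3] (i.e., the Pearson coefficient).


Pearson correlation coefficient (population):
r = cov(X,Y) / (std(X) * std(Y))
Mean X = 1.9, Mean Y = -0.94
Cov(X,Y) = 0.71
Std(X) = 3.782592, Std(Y) = 3.817119
r = 0.0492

0.0492


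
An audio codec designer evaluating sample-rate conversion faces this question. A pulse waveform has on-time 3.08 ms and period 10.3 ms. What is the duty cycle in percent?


Duty cycle as a percentage:
DC = (t_on / T) * 100
   = (3.08 / 10.3) * 100
   = 0.299029 * 100
   = 29.9 %

29.9 %


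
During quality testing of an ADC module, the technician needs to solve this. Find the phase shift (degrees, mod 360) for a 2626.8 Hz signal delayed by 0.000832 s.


Phase shift from frequency and time delay:
phi = 360 * f * t_delay
    = 360 * 2626.8 * 0.000832
    = 786.78 degrees
    mod 360 = 66.78 degrees

66.78 degrees


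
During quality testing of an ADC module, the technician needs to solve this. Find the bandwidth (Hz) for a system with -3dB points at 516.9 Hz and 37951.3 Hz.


Bandwidth is the difference of -3dB frequencies:
BW = f_high - f_low
   = 37951.3 - 516.9
   = 37434.4 Hz

37434.4 Hz


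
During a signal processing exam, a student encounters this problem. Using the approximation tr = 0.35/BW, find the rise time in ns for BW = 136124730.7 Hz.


Rise time from bandwidth relationship:
tr = 0.35 / BW
   = 0.35 / 136124730.7
   = 2.571171294e-09 s
   = 2.5712 ns

2.5712 ns


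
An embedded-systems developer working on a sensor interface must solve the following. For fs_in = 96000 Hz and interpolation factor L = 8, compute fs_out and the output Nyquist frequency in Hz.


Step 1 — output sample rate after interpolation by L:
fs_out = L * fs_in = 8 * 96000 = 768000 Hz

Step 2 — Nyquist frequency of the output stream:
f_Nyq = fs_out / 2 = 768000 / 2 = 384000.0 Hz

fs_out = 768000 Hz; f_Nyquist = 384000.0 Hz


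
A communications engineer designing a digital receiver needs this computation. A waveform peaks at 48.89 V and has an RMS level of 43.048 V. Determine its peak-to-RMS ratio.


Crest factor is the ratio of peak to RMS:
CF = V_peak / V_rms
   = 48.89 / 43.048
   = 1.1357

1.1357


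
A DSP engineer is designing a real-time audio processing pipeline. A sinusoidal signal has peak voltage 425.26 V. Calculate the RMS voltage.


RMS voltage for a sinusoidal waveform:
V_rms = V_peak / sqrt(2)
      = 425.26 / 1.414214
      = 300.704 V

300.704 V


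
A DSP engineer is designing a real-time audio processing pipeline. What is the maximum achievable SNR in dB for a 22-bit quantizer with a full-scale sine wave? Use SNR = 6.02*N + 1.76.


Theoretical SNR for a full-scale sinusoid:
SNR = 6.02 * N + 1.76
    = 6.02 * 22 + 1.76
    = 132.44 + 1.76
    = 134.2 dB

134.2 dB


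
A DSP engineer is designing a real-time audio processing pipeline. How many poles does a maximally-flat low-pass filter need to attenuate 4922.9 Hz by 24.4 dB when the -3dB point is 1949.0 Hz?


Butterworth filter order formula:
n = log10(10^(A/10) - 1) / (2 * log10(f_stop/f_pass))
10^(24.4/10) - 1 = 274.4229
f_stop/f_pass = 4922.9 / 1949.0 = 2.5259
n = 3.0298 -> ceil = 4

4


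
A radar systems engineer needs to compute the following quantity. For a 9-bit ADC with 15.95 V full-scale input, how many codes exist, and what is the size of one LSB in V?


Step 1 — number of quantization levels:
L = 2^N = 2^9 = 512

Step 2 — LSB step size:
delta = Vfs / L
      = 15.95 / 512
      = 0.03115234 V

Levels = 512; step size = 0.03115234 V


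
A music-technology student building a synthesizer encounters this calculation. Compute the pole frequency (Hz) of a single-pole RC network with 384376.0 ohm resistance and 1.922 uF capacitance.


Cutoff frequency of a first-order RC filter:
fc = 1 / (2 * pi * R * C)
C = 1.922 uF = 1.922e-06 F
fc = 1 / (2 * pi * 384376.0 * 1.922e-06)
   = 1 / 4.6418330316856
   = 0.215432 Hz

0.215432 Hz


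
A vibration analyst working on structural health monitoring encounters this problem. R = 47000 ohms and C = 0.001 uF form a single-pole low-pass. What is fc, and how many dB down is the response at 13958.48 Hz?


Step 1 — cutoff frequency:
fc = 1 / (2*pi*R*C)
C = 0.001 uF = 1e-09 F
fc = 1 / (2*pi*47000*1e-09)
   = 3386.275 Hz

Step 2 — magnitude at f = 13958.48 Hz:
|H(f)| = 1 / sqrt(1 + (f/fc)^2)
f/fc = 13958.48 / 3386.275 = 4.122075
|H| = 1 / sqrt(1 + 16.991502) = 0.2357579
|H|_dB = 20*log10(0.2357579) = -12.55 dB

fc = 3386.275 Hz; |H(13958.48 Hz)| = -12.55 dB


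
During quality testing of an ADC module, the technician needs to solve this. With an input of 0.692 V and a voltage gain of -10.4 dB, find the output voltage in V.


Output voltage from dB gain:
V_out = V_in * 10^(gain_dB / 20)
      = 0.692 * 10^(-10.4 / 20)
      = 0.692 * 0.301995
      = 0.209 V

0.209 V


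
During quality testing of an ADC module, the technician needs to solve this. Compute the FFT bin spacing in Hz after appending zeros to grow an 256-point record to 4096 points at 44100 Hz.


Frequency resolution after zero-padding:
N_padded = 256 * 16 = 4096
df = fs / N_padded
   = 44100 / 4096
   = 10.7666 Hz

10.7666 Hz


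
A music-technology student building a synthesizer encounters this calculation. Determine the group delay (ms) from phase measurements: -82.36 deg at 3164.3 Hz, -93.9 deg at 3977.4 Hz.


Group delay from phase difference:
tau = -d(phi)/d(omega)
d(phi) = -11.54 deg = -0.201411 rad
d(omega) = 2*pi*(3977.4 - 3164.3) = 5108.858 rad/s
tau = -(-0.201411) / 5108.858
    = 0.0394 ms

0.0394 ms


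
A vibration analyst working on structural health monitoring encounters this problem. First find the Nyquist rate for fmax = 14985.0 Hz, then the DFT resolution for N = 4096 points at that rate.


Step 1 — Nyquist sampling rate:
fs = 2 * fmax = 2 * 14985.0 = 29970.0 Hz

Step 2 — DFT bin spacing:
df = fs / N = 29970.0 / 4096 = 7.3169 Hz

7.3169 Hz


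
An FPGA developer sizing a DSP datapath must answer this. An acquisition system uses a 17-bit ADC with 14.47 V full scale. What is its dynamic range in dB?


Dynamic range from full-scale to LSB:
V_min = V_max / 2^bits = 14.47 / 2^17
DR = 20 * log10(V_max / V_min)
   = 20 * log10(2^17)
   = 20 * 17 * log10(2)
   = 102.35 dB

102.35 dB


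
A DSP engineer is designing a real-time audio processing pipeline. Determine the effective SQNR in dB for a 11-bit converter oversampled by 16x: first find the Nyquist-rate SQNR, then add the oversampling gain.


Step 1 — baseline SQNR at Nyquist:
SQNR_base = 6.02*N + 1.76
          = 6.02*11 + 1.76
          = 67.98 dB

Step 2 — oversampling processing gain:
G = 10*log10(OSR) = 10*log10(16) = 12.04 dB

Step 3 — total:
SQNR_total = 67.98 + 12.04 = 80.02 dB

Base SQNR = 67.98 dB; oversampled SQNR = 80.02 dB


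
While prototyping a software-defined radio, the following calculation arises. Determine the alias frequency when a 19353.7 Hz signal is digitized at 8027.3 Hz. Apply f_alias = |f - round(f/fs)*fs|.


Compute the nearest integer multiple of fs to the signal:
n = round(19353.7 / 8027.3) = 2
f_alias = |19353.7 - 2 * 8027.3|
        = |19353.7 - 16054.6|
        = 3299.1 Hz

3299.1


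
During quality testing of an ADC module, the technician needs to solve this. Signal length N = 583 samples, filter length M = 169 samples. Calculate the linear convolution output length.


Linear convolution output length:
L = N + M - 1
  = 583 + 169 - 1
  = 751 samples

751


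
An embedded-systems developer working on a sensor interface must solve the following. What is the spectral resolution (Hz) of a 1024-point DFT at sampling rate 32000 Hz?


DFT frequency resolution:
df = fs / N
   = 32000 / 1024
   = 31.25 Hz

31.25 Hz


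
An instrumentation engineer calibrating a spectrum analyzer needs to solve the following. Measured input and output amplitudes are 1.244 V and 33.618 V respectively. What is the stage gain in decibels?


Voltage gain in dB:
G = 20 * log10(Vout / Vin)
  = 20 * log10(33.618 / 1.244)
  = 20 * log10(27.024116)
  = 20 * 1.431751
  = 28.64 dB

28.64 dB


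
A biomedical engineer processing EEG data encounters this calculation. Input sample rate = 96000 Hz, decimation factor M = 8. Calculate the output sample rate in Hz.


Decimation reduces the sample rate:
fs_out = fs_in / M
       = 96000 / 8
       = 12000.0 Hz

12000.0 Hz


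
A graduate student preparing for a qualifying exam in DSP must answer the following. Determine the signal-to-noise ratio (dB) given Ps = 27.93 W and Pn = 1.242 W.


SNR in decibels:
SNR = 10 * log10(Ps / Pn)
    = 10 * log10(27.93 / 1.242)
    = 10 * log10(22.4879)
    = 10 * 1.3519
    = 13.52 dB

13.52 dB


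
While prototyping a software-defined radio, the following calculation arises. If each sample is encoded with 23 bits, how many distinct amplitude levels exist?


Number of quantization levels = 2^N
= 2^23
= 8388608

8388608


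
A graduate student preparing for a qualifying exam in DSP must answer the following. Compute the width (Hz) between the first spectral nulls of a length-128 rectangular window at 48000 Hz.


Main lobe width for a rectangular window:
Width = 2 * fs / N
      = 2 * 48000 / 128
      = 96000 / 128
      = 750.0 Hz

750.0 Hz


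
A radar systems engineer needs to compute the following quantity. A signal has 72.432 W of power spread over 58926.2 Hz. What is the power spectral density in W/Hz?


Power spectral density:
PSD = P / BW
    = 72.432 / 58926.2
    = 0.0012292 W/Hz

0.0012292 W/Hz


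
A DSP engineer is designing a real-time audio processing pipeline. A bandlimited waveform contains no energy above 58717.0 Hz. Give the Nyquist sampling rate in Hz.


The Nyquist rate is twice the maximum frequency component.
fs_min = 2 * fmax
      = 2 * 58717.0
      = 117434.0 Hz

117434.0


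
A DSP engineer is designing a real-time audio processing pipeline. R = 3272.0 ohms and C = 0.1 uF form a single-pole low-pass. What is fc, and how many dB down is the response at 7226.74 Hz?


Step 1 — cutoff frequency:
fc = 1 / (2*pi*R*C)
C = 0.1 uF = 1e-07 F
fc = 1 / (2*pi*3272.0*1e-07)
   = 486.415 Hz

Step 2 — magnitude at f = 7226.74 Hz:
|H(f)| = 1 / sqrt(1 + (f/fc)^2)
f/fc = 7226.74 / 486.415 = 14.857149
|H| = 1 / sqrt(1 + 220.734876) = 0.0671557
|H|_dB = 20*log10(0.0671557) = -23.46 dB

fc = 486.415 Hz; |H(7226.74 Hz)| = -23.46 dB


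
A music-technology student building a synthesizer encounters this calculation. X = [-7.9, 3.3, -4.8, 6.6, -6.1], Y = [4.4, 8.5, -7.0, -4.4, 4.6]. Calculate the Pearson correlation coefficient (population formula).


Pearson correlation coefficient (population):
r = cov(X,Y) / (std(X) * std(Y))
Mean X = -1.78, Mean Y = 1.22
Cov(X,Y) = -3.8704
Std(X) = 5.679225, Std(Y) = 5.893861
r = -0.1156

-0.1156


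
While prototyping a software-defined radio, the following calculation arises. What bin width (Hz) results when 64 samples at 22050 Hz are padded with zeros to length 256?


Frequency resolution after zero-padding:
N_padded = 64 * 4 = 256
df = fs / N_padded
   = 22050 / 256
   = 86.1328 Hz

86.1328 Hz


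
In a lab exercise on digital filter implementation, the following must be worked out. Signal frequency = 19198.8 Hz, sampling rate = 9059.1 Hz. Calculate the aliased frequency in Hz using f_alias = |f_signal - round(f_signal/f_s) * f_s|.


Compute the nearest integer multiple of fs to the signal:
n = round(19198.8 / 9059.1) = 2
f_alias = |19198.8 - 2 * 9059.1|
        = |19198.8 - 18118.2|
        = 1080.6 Hz

1080.6


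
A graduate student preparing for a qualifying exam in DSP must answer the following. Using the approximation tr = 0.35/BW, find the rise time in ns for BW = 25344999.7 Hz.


Rise time from bandwidth relationship:
tr = 0.35 / BW
   = 0.35 / 25344999.7
   = 1.380943003e-08 s
   = 13.8094 ns

13.8094 ns


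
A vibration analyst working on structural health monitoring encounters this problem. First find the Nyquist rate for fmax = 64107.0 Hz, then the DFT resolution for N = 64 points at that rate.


Step 1 — Nyquist sampling rate:
fs = 2 * fmax = 2 * 64107.0 = 128214.0 Hz

Step 2 — DFT bin spacing:
df = fs / N = 128214.0 / 64 = 2003.3438 Hz

2003.3438 Hz
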